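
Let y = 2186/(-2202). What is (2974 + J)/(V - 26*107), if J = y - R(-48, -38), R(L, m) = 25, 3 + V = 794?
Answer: -3245756/2192091 ≈ -1.4807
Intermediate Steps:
V = 791 (V = -3 + 794 = 791)
y = -1093/1101 (y = 2186*(-1/2202) = -1093/1101 ≈ -0.99273)
J = -28618/1101 (J = -1093/1101 - 1*25 = -1093/1101 - 25 = -28618/1101 ≈ -25.993)
(2974 + J)/(V - 26*107) = (2974 - 28618/1101)/(791 - 26*107) = 3245756/(1101*(791 - 2782)) = (3245756/1101)/(-1991) = (3245756/1101)*(-1/1991) = -3245756/2192091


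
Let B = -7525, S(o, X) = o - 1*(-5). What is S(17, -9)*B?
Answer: -165550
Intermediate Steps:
S(o, X) = 5 + o (S(o, X) = o + 5 = 5 + o)
S(17, -9)*B = (5 + 17)*(-7525) = 22*(-7525) = -165550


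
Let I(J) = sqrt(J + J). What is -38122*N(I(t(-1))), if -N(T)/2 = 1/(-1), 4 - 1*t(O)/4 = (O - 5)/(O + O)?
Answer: -76244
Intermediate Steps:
t(O) = 16 - 2*(-5 + O)/O (t(O) = 16 - 4*(O - 5)/(O + O) = 16 - 4*(-5 + O)/(2*O) = 16 - 4*(-5 + O)*1/(2*O) = 16 - 2*(-5 + O)/O)
I(J) = sqrt(2)*sqrt(J) (I(J) = sqrt(2*J) = sqrt(2)*sqrt(J))
N(T) = 2 (N(T) = -2/(-1) = -2*(-1) = 2)
-38122*N(I(t(-1))) = -38122*2 = -76244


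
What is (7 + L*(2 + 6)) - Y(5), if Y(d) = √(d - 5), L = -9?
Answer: -65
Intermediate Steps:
Y(d) = √(-5 + d)
(7 + L*(2 + 6)) - Y(5) = (7 - 9*(2 + 6)) - √(-5 + 5) = (7 - 9*8) - √0 = (7 - 72) - 1*0 = -65 + 0 = -65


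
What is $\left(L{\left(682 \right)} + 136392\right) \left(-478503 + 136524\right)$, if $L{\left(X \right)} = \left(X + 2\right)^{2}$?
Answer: $-206640126792$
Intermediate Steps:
$L{\left(X \right)} = \left(2 + X\right)^{2}$
$\left(L{\left(682 \right)} + 136392\right) \left(-478503 + 136524\right) = \left(\left(2 + 682\right)^{2} + 136392\right) \left(-478503 + 136524\right) = \left(684^{2} + 136392\right) \left(-341979\right) = \left(467856 + 136392\right) \left(-341979\right) = 604248 \left(-341979\right) = -206640126792$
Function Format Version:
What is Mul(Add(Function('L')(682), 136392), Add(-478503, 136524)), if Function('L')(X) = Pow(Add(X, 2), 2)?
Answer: -206640126792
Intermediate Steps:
Function('L')(X) = Pow(Add(2, X), 2)
Mul(Add(Function('L')(682), 136392), Add(-478503, 136524)) = Mul(Add(Pow(Add(2, 682), 2), 136392), Add(-478503, 136524)) = Mul(Add(Pow(684, 2), 136392), -341979) = Mul(Add(467856, 136392), -341979) = Mul(604248, -341979) = -206640126792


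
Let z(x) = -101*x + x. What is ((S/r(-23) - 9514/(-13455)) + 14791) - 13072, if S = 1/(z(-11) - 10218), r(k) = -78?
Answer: 32458198913/18874260 ≈ 1719.7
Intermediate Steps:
z(x) = -100*x
S = -1/9118 (S = 1/(-100*(-11) - 10218) = 1/(1100 - 10218) = 1/(-9118) = -1/9118 ≈ -0.00010967)
((S/r(-23) - 9514/(-13455)) + 14791) - 13072 = ((-1/9118/(-78) - 9514/(-13455)) + 14791) - 13072 = ((-1/9118*(-1/78) - 9514*(-1/13455)) + 14791) - 13072 = ((1/711204 + 9514/13455) + 14791) - 13072 = (13345973/18874260 + 14791) - 13072 = 279182525633/18874260 - 13072 = 32458198913/18874260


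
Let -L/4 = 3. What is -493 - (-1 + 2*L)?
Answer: -468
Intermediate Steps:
L = -12 (L = -4*3 = -12)
-493 - (-1 + 2*L) = -493 - (-1 + 2*(-12)) = -493 - (-1 - 24) = -493 - 1*(-25) = -493 + 25 = -468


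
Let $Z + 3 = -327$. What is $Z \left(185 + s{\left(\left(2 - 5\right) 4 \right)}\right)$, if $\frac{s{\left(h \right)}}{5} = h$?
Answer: $-41250$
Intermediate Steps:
$Z = -330$ ($Z = -3 - 327 = -330$)
$s{\left(h \right)} = 5 h$
$Z \left(185 + s{\left(\left(2 - 5\right) 4 \right)}\right) = - 330 \left(185 + 5 \left(2 - 5\right) 4\right) = - 330 \left(185 + 5 \left(\left(-3\right) 4\right)\right) = - 330 \left(185 + 5 \left(-12\right)\right) = - 330 \left(185 - 60\right) = \left(-330\right) 125 = -41250$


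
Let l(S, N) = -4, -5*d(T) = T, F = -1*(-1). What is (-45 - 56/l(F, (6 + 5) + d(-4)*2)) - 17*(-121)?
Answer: 2026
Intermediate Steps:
F = 1
d(T) = -T/5
(-45 - 56/l(F, (6 + 5) + d(-4)*2)) - 17*(-121) = (-45 - 56/(-4)) - 17*(-121) = (-45 - 56*(-1)/4) + 2057 = (-45 - 1*(-14)) + 2057 = (-45 + 14) + 2057 = -31 + 2057 = 2026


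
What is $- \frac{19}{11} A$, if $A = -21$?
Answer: $\frac{399}{11} \approx 36.273$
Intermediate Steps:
$- \frac{19}{11} A = - \frac{19}{11} \left(-21\right) = \left(-19\right) \frac{1}{11} \left(-21\right) = \left(- \frac{19}{11}\right) \left(-21\right) = \frac{399}{11}$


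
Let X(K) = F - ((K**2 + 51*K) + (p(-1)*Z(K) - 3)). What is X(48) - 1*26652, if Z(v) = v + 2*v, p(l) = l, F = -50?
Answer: -31307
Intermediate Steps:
Z(v) = 3*v
X(K) = -47 - K**2 - 48*K (X(K) = -50 - ((K**2 + 51*K) + (-3*K - 3)) = -50 - ((K**2 + 51*K) + (-3 - 3*K)) = -50 - (-3 + K**2 + 48*K) = -50 + (3 - K**2 - 48*K) = -47 - K**2 - 48*K)
X(48) - 1*26652 = (-47 - 1*48**2 - 48*48) - 1*26652 = (-47 - 1*2304 - 2304) - 26652 = (-47 - 2304 - 2304) - 26652 = -4655 - 26652 = -31307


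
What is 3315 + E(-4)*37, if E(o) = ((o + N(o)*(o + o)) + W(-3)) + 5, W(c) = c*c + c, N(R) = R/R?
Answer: 3278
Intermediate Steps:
N(R) = 1
W(c) = c + c**2 (W(c) = c**2 + c = c + c**2)
E(o) = 11 + 3*o (E(o) = ((o + 1*(o + o)) - 3*(1 - 3)) + 5 = ((o + 1*(2*o)) - 3*(-2)) + 5 = ((o + 2*o) + 6) + 5 = (3*o + 6) + 5 = (6 + 3*o) + 5 = 11 + 3*o)
3315 + E(-4)*37 = 3315 + (11 + 3*(-4))*37 = 3315 + (11 - 12)*37 = 3315 - 1*37 = 3315 - 37 = 3278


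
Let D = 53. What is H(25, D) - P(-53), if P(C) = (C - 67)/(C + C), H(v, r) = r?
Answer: 2749/53 ≈ 51.868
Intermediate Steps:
P(C) = (-67 + C)/(2*C) (P(C) = (-67 + C)/((2*C)) = (-67 + C)*(1/(2*C)) = (-67 + C)/(2*C))
H(25, D) - P(-53) = 53 - (-67 - 53)/(2*(-53)) = 53 - (-1)*(-120)/(2*53) = 53 - 1*60/53 = 53 - 60/53 = 2749/53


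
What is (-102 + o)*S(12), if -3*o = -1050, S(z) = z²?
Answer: 35712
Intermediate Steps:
o = 350 (o = -⅓*(-1050) = 350)
(-102 + o)*S(12) = (-102 + 350)*12² = 248*144 = 35712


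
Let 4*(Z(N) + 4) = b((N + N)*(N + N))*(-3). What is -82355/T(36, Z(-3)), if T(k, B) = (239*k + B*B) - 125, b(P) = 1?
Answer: -263536/27205 ≈ -9.6870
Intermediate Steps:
Z(N) = -19/4 (Z(N) = -4 + (1*(-3))/4 = -4 + (¼)*(-3) = -4 - ¾ = -19/4)
T(k, B) = -125 + B² + 239*k (T(k, B) = (239*k + B²) - 125 = (B² + 239*k) - 125 = -125 + B² + 239*k)
-82355/T(36, Z(-3)) = -82355/(-125 + (-19/4)² + 239*36) = -82355/(-125 + 361/16 + 8604) = -82355/136025/16 = -82355*16/136025 = -263536/27205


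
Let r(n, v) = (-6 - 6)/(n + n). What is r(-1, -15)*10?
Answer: 60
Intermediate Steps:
r(n, v) = -6/n (r(n, v) = -12*1/(2*n) = -6/n)
r(-1, -15)*10 = -6/(-1)*10 = -6*(-1)*10 = 6*10 = 60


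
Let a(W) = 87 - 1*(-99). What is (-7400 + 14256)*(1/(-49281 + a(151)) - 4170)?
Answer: -1403602491256/49095 ≈ -2.8590e+7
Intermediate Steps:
a(W) = 186 (a(W) = 87 + 99 = 186)
(-7400 + 14256)*(1/(-49281 + a(151)) - 4170) = (-7400 + 14256)*(1/(-49281 + 186) - 4170) = 6856*(1/(-49095) - 4170) = 6856*(-1/49095 - 4170) = 6856*(-204726151/49095) = -1403602491256/49095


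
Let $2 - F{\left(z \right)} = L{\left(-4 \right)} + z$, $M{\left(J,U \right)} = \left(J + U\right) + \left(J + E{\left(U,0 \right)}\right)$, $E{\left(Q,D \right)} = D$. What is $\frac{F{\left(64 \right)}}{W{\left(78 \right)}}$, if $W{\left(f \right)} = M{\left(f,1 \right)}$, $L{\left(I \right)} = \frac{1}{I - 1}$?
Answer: $- \frac{309}{785} \approx -0.39363$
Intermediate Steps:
$M{\left(J,U \right)} = U + 2 J$ ($M{\left(J,U \right)} = \left(J + U\right) + \left(J + 0\right) = \left(J + U\right) + J = U + 2 J$)
$L{\left(I \right)} = \frac{1}{-1 + I}$
$W{\left(f \right)} = 1 + 2 f$
$F{\left(z \right)} = \frac{11}{5} - z$ ($F{\left(z \right)} = 2 - \left(\frac{1}{-1 - 4} + z\right) = 2 - \left(\frac{1}{-5} + z\right) = 2 - \left(- \frac{1}{5} + z\right) = \frac{11}{5} - z$)
$\frac{F{\left(64 \right)}}{W{\left(78 \right)}} = \frac{\frac{11}{5} - 64}{1 + 2 \cdot 78} = \frac{\frac{11}{5} - 64}{1 + 156} = - \frac{309}{5 \cdot 157} = \left(- \frac{309}{5}\right) \frac{1}{157} = - \frac{309}{785}$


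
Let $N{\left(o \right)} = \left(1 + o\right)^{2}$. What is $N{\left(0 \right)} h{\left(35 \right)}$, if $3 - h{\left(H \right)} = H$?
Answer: $-32$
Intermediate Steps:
$h{\left(H \right)} = 3 - H$
$N{\left(0 \right)} h{\left(35 \right)} = \left(1 + 0\right)^{2} \left(3 - 35\right) = 1^{2} \left(3 - 35\right) = 1 \left(-32\right) = -32$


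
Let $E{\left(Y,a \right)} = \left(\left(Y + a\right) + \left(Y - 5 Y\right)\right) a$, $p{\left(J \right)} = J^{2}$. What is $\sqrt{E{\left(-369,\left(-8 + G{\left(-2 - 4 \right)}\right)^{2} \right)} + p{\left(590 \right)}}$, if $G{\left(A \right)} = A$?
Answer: $4 \sqrt{37718} \approx 776.84$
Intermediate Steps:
$E{\left(Y,a \right)} = a \left(a - 3 Y\right)$ ($E{\left(Y,a \right)} = \left(\left(Y + a\right) - 4 Y\right) a = \left(a - 3 Y\right) a = a \left(a - 3 Y\right)$)
$\sqrt{E{\left(-369,\left(-8 + G{\left(-2 - 4 \right)}\right)^{2} \right)} + p{\left(590 \right)}} = \sqrt{\left(-8 - 6\right)^{2} \left(\left(-8 - 6\right)^{2} - -1107\right) + 590^{2}} = \sqrt{\left(-8 - 6\right)^{2} \left(\left(-8 - 6\right)^{2} + 1107\right) + 348100} = \sqrt{\left(-14\right)^{2} \left(\left(-14\right)^{2} + 1107\right) + 348100} = \sqrt{196 \left(196 + 1107\right) + 348100} = \sqrt{196 \cdot 1303 + 348100} = \sqrt{255388 + 348100} = \sqrt{603488} = 4 \sqrt{37718}$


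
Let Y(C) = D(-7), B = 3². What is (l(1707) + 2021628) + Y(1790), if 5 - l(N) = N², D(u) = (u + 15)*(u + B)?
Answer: -892200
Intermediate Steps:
B = 9
D(u) = (9 + u)*(15 + u) (D(u) = (u + 15)*(u + 9) = (15 + u)*(9 + u) = (9 + u)*(15 + u))
Y(C) = 16 (Y(C) = 135 + (-7)² + 24*(-7) = 135 + 49 - 168 = 16)
l(N) = 5 - N²
(l(1707) + 2021628) + Y(1790) = ((5 - 1*1707²) + 2021628) + 16 = ((5 - 1*2913849) + 2021628) + 16 = ((5 - 2913849) + 2021628) + 16 = (-2913844 + 2021628) + 16 = -892216 + 16 = -892200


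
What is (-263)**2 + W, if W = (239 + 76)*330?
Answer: 173119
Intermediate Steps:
W = 103950 (W = 315*330 = 103950)
(-263)**2 + W = (-263)**2 + 103950 = 69169 + 103950 = 173119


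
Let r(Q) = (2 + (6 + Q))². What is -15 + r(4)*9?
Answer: 1281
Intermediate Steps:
r(Q) = (8 + Q)²
-15 + r(4)*9 = -15 + (8 + 4)²*9 = -15 + 12²*9 = -15 + 144*9 = -15 + 1296 = 1281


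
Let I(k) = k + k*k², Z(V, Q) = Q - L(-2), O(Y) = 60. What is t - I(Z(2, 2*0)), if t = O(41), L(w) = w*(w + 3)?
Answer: 50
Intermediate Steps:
L(w) = w*(3 + w)
Z(V, Q) = 2 + Q (Z(V, Q) = Q - (-2)*(3 - 2) = Q - (-2) = Q - 1*(-2) = Q + 2 = 2 + Q)
I(k) = k + k³
t = 60
t - I(Z(2, 2*0)) = 60 - ((2 + 2*0) + (2 + 2*0)³) = 60 - ((2 + 0) + (2 + 0)³) = 60 - (2 + 2³) = 60 - (2 + 8) = 60 - 1*10 = 60 - 10 = 50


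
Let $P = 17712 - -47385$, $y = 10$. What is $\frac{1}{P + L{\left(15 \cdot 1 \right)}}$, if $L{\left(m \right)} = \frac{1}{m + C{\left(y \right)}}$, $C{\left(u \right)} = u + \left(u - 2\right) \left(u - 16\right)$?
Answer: $\frac{23}{1497230} \approx 1.5362 \cdot 10^{-5}$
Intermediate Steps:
$C{\left(u \right)} = u + \left(-16 + u\right) \left(-2 + u\right)$ ($C{\left(u \right)} = u + \left(-2 + u\right) \left(-16 + u\right) = u + \left(-16 + u\right) \left(-2 + u\right)$)
$P = 65097$ ($P = 17712 + 47385 = 65097$)
$L{\left(m \right)} = \frac{1}{-38 + m}$ ($L{\left(m \right)} = \frac{1}{m + \left(32 + 10^{2} - 170\right)} = \frac{1}{m + \left(32 + 100 - 170\right)} = \frac{1}{m - 38} = \frac{1}{-38 + m}$)
$\frac{1}{P + L{\left(15 \cdot 1 \right)}} = \frac{1}{65097 + \frac{1}{-38 + 15 \cdot 1}} = \frac{1}{65097 + \frac{1}{-38 + 15}} = \frac{1}{65097 + \frac{1}{-23}} = \frac{1}{65097 - \frac{1}{23}} = \frac{1}{\frac{1497230}{23}} = \frac{23}{1497230}$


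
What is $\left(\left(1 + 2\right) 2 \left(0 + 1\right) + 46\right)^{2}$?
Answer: $2704$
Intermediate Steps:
$\left(\left(1 + 2\right) 2 \left(0 + 1\right) + 46\right)^{2} = \left(3 \cdot 2 \cdot 1 + 46\right)^{2} = \left(6 \cdot 1 + 46\right)^{2} = \left(6 + 46\right)^{2} = 52^{2} = 2704$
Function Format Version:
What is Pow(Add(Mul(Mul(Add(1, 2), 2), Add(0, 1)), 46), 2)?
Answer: 2704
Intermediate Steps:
Pow(Add(Mul(Mul(Add(1, 2), 2), Add(0, 1)), 46), 2) = Pow(Add(Mul(Mul(3, 2), 1), 46), 2) = Pow(Add(Mul(6, 1), 46), 2) = Pow(Add(6, 46), 2) = Pow(52, 2) = 2704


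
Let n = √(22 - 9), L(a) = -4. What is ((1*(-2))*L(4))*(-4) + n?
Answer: -32 + √13 ≈ -28.394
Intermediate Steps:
n = √13 ≈ 3.6056
((1*(-2))*L(4))*(-4) + n = ((1*(-2))*(-4))*(-4) + √13 = -2*(-4)*(-4) + √13 = 8*(-4) + √13 = -32 + √13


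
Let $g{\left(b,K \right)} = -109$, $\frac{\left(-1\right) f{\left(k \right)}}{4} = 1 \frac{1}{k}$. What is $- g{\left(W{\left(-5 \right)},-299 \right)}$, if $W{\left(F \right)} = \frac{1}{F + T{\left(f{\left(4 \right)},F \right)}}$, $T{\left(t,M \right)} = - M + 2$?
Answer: $109$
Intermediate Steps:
$f{\left(k \right)} = - \frac{4}{k}$ ($f{\left(k \right)} = - 4 \cdot 1 \frac{1}{k} = - \frac{4}{k}$)
$T{\left(t,M \right)} = 2 - M$
$W{\left(F \right)} = \frac{1}{2}$ ($W{\left(F \right)} = \frac{1}{F - \left(-2 + F\right)} = \frac{1}{2}$)
$- g{\left(W{\left(-5 \right)},-299 \right)} = \left(-1\right) \left(-109\right) = 109$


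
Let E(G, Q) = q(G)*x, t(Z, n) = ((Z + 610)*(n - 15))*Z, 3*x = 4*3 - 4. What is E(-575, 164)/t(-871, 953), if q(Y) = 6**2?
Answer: 16/35539413 ≈ 4.5020e-7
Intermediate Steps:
q(Y) = 36
x = 8/3 (x = (4*3 - 4)/3 = (12 - 4)/3 = (1/3)*8 = 8/3 ≈ 2.6667)
t(Z, n) = Z*(-15 + n)*(610 + Z) (t(Z, n) = ((610 + Z)*(-15 + n))*Z = ((-15 + n)*(610 + Z))*Z = Z*(-15 + n)*(610 + Z))
E(G, Q) = 96 (E(G, Q) = 36*(8/3) = 96)
E(-575, 164)/t(-871, 953) = 96/((-871*(-9150 - 15*(-871) + 610*953 - 871*953))) = 96/((-871*(-9150 + 13065 + 581330 - 830063))) = 96/((-871*(-244818))) = 96/213236478 = 96*(1/213236478) = 16/35539413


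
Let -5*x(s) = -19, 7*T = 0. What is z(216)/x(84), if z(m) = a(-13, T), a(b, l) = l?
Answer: 0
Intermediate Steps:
T = 0 (T = (1/7)*0 = 0)
z(m) = 0
x(s) = 19/5 (x(s) = -1/5*(-19) = 19/5)
z(216)/x(84) = 0/(19/5) = 0*(5/19) = 0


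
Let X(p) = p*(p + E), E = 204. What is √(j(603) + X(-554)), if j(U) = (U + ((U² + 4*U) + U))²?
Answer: √134855863429 ≈ 3.6723e+5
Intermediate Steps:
j(U) = (U² + 6*U)² (j(U) = (U + (U² + 5*U))² = (U² + 6*U)²)
X(p) = p*(204 + p) (X(p) = p*(p + 204) = p*(204 + p))
√(j(603) + X(-554)) = √(603²*(6 + 603)² - 554*(204 - 554)) = √(363609*609² - 554*(-350)) = √(363609*370881 + 193900) = √(134855669529 + 193900) = √134855863429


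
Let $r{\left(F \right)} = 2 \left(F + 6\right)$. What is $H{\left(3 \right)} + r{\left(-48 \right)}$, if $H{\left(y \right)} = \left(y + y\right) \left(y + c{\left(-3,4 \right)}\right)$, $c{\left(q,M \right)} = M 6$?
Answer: $78$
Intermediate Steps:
$c{\left(q,M \right)} = 6 M$
$r{\left(F \right)} = 12 + 2 F$ ($r{\left(F \right)} = 2 \left(6 + F\right) = 12 + 2 F$)
$H{\left(y \right)} = 2 y \left(24 + y\right)$ ($H{\left(y \right)} = \left(y + y\right) \left(y + 6 \cdot 4\right) = 2 y \left(y + 24\right) = 2 y \left(24 + y\right)$)
$H{\left(3 \right)} + r{\left(-48 \right)} = 2 \cdot 3 \left(24 + 3\right) + \left(12 + 2 \left(-48\right)\right) = 2 \cdot 3 \cdot 27 + \left(12 - 96\right) = 162 - 84 = 78$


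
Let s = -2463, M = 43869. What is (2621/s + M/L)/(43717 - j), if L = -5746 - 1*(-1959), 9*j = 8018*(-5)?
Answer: -50560746/192562892423 ≈ -0.00026257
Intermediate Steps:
j = -40090/9 (j = (8018*(-5))/9 = (1/9)*(-40090) = -40090/9 ≈ -4454.4)
L = -3787 (L = -5746 + 1959 = -3787)
(2621/s + M/L)/(43717 - j) = (2621/(-2463) + 43869/(-3787))/(43717 - 1*(-40090/9)) = (2621*(-1/2463) + 43869*(-1/3787))/(43717 + 40090/9) = (-2621/2463 - 6267/541)/(433543/9) = -16853582/1332483*9/433543 = -50560746/192562892423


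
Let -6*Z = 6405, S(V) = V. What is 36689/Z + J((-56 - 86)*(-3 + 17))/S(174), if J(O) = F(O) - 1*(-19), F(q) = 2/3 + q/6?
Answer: -40299541/1114470 ≈ -36.160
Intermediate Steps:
F(q) = ⅔ + q/6 (F(q) = 2*(⅓) + q*(⅙) = ⅔ + q/6)
J(O) = 59/3 + O/6 (J(O) = (⅔ + O/6) - 1*(-19) = (⅔ + O/6) + 19 = 59/3 + O/6)
Z = -2135/2 (Z = -⅙*6405 = -2135/2 ≈ -1067.5)
36689/Z + J((-56 - 86)*(-3 + 17))/S(174) = 36689/(-2135/2) + (59/3 + ((-56 - 86)*(-3 + 17))/6)/174 = 36689*(-2/2135) + (59/3 + (-142*14)/6)*(1/174) = -73378/2135 + (59/3 + (⅙)*(-1988))*(1/174) = -73378/2135 + (59/3 - 994/3)*(1/174) = -73378/2135 - 935/3*1/174 = -73378/2135 - 935/522 = -40299541/1114470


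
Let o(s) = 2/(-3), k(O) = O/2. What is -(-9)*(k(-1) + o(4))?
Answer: -21/2 ≈ -10.500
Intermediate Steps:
k(O) = O/2 (k(O) = O*(½) = O/2)
o(s) = -⅔ (o(s) = 2*(-⅓) = -⅔)
-(-9)*(k(-1) + o(4)) = -(-9)*((½)*(-1) - ⅔) = -(-9)*(-½ - ⅔) = -(-9)*(-7)/6 = -1*21/2 = -21/2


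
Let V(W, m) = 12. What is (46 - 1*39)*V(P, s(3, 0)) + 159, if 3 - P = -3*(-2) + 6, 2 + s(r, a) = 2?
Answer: 243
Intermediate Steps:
s(r, a) = 0 (s(r, a) = -2 + 2 = 0)
P = -9 (P = 3 - (-3*(-2) + 6) = 3 - (6 + 6) = 3 - 1*12 = 3 - 12 = -9)
(46 - 1*39)*V(P, s(3, 0)) + 159 = (46 - 1*39)*12 + 159 = (46 - 39)*12 + 159 = 7*12 + 159 = 84 + 159 = 243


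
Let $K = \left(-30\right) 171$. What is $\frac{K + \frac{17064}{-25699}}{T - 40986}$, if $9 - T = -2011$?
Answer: $\frac{65926467}{500693617} \approx 0.13167$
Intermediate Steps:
$T = 2020$ ($T = 9 - -2011 = 9 + 2011 = 2020$)
$K = -5130$
$\frac{K + \frac{17064}{-25699}}{T - 40986} = \frac{-5130 + \frac{17064}{-25699}}{2020 - 40986} = \frac{-5130 + 17064 \left(- \frac{1}{25699}\right)}{-38966} = \left(-5130 - \frac{17064}{25699}\right) \left(- \frac{1}{38966}\right) = \left(- \frac{131852934}{25699}\right) \left(- \frac{1}{38966}\right) = \frac{65926467}{500693617}$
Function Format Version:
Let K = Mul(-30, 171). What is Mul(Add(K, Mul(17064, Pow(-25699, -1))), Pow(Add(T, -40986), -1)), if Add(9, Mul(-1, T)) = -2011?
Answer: Rational(65926467, 500693617) ≈ 0.13167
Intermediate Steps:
T = 2020 (T = Add(9, Mul(-1, -2011)) = Add(9, 2011) = 2020)
K = -5130
Mul(Add(K, Mul(17064, Pow(-25699, -1))), Pow(Add(T, -40986), -1)) = Mul(Add(-5130, Mul(17064, Pow(-25699, -1))), Pow(Add(2020, -40986), -1)) = Mul(Add(-5130, Mul(17064, Rational(-1, 25699))), Pow(-38966, -1)) = Mul(Add(-5130, Rational(-17064, 25699)), Rational(-1, 38966)) = Mul(Rational(-131852934, 25699), Rational(-1, 38966)) = Rational(65926467, 500693617)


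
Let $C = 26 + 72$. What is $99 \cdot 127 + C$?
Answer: $12671$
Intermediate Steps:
$C = 98$
$99 \cdot 127 + C = 99 \cdot 127 + 98 = 12573 + 98 = 12671$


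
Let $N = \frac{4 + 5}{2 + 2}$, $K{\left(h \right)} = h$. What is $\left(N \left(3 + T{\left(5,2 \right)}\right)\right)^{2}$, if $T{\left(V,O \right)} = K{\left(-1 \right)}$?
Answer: $\frac{81}{4} \approx 20.25$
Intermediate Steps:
$N = \frac{9}{4} \approx 2.25$
$T{\left(V,O \right)} = -1$
$\left(N \left(3 + T{\left(5,2 \right)}\right)\right)^{2} = \left(\frac{9 \left(3 - 1\right)}{4}\right)^{2} = \left(\frac{9}{4} \cdot 2\right)^{2} = \left(\frac{9}{2}\right)^{2} = \frac{81}{4}$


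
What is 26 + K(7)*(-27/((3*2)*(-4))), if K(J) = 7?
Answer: 271/8 ≈ 33.875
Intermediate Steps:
26 + K(7)*(-27/((3*2)*(-4))) = 26 + 7*(-27/((3*2)*(-4))) = 26 + 7*(-27/(6*(-4))) = 26 + 7*(-27/(-24)) = 26 + 7*(-27*(-1/24)) = 26 + 7*(9/8) = 26 + 63/8 = 271/8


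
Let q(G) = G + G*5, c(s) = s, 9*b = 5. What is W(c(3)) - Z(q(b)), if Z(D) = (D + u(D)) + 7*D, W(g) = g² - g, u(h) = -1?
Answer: -59/3 ≈ -19.667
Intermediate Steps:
b = 5/9 (b = (⅑)*5 = 5/9 ≈ 0.55556)
q(G) = 6*G (q(G) = G + 5*G = 6*G)
Z(D) = -1 + 8*D (Z(D) = (D - 1) + 7*D = (-1 + D) + 7*D = -1 + 8*D)
W(c(3)) - Z(q(b)) = 3*(-1 + 3) - (-1 + 8*(6*(5/9))) = 3*2 - (-1 + 8*(10/3)) = 6 - (-1 + 80/3) = 6 - 1*77/3 = 6 - 77/3 = -59/3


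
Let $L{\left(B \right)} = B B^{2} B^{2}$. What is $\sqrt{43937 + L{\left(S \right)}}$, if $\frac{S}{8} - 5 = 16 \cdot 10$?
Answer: $\sqrt{4007464243243937} \approx 6.3305 \cdot 10^{7}$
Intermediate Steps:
$S = 1320$ ($S = 40 + 8 \cdot 16 \cdot 10 = 40 + 8 \cdot 160 = 40 + 1280 = 1320$)
$L{\left(B \right)} = B^{5}$ ($L{\left(B \right)} = B^{3} B^{2} = B^{5}$)
$\sqrt{43937 + L{\left(S \right)}} = \sqrt{43937 + 1320^{5}} = \sqrt{43937 + 4007464243200000} = \sqrt{4007464243243937}$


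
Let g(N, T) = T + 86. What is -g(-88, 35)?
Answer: -121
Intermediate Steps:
g(N, T) = 86 + T
-g(-88, 35) = -(86 + 35) = -1*121 = -121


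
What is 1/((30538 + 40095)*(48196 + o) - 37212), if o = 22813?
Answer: 1/5015541485 ≈ 1.9938e-10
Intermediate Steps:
1/((30538 + 40095)*(48196 + o) - 37212) = 1/((30538 + 40095)*(48196 + 22813) - 37212) = 1/(70633*71009 - 37212) = 1/(5015578697 - 37212) = 1/5015541485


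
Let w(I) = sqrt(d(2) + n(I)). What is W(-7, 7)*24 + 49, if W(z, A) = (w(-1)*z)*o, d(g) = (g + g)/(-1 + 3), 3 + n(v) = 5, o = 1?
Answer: -287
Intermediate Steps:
n(v) = 2 (n(v) = -3 + 5 = 2)
d(g) = g (d(g) = (2*g)/2 = (2*g)*(1/2) = g)
w(I) = 2 (w(I) = sqrt(2 + 2) = sqrt(4) = 2)
W(z, A) = 2*z (W(z, A) = (2*z)*1 = 2*z)
W(-7, 7)*24 + 49 = (2*(-7))*24 + 49 = -14*24 + 49 = -336 + 49 = -287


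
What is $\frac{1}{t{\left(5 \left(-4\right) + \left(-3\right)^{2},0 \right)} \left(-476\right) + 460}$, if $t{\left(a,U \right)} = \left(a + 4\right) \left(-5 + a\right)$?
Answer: $- \frac{1}{52852} \approx -1.8921 \cdot 10^{-5}$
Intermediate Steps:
$t{\left(a,U \right)} = \left(-5 + a\right) \left(4 + a\right)$ ($t{\left(a,U \right)} = \left(4 + a\right) \left(-5 + a\right) = \left(-5 + a\right) \left(4 + a\right)$)
$\frac{1}{t{\left(5 \left(-4\right) + \left(-3\right)^{2},0 \right)} \left(-476\right) + 460} = \frac{1}{\left(-20 + \left(5 \left(-4\right) + \left(-3\right)^{2}\right)^{2} - \left(5 \left(-4\right) + \left(-3\right)^{2}\right)\right) \left(-476\right) + 460} = \frac{1}{\left(-20 + \left(-20 + 9\right)^{2} - \left(-20 + 9\right)\right) \left(-476\right) + 460} = \frac{1}{\left(-20 + \left(-11\right)^{2} - -11\right) \left(-476\right) + 460} = \frac{1}{\left(-20 + 121 + 11\right) \left(-476\right) + 460} = \frac{1}{112 \left(-476\right) + 460} = \frac{1}{-53312 + 460} = \frac{1}{-52852} = - \frac{1}{52852}$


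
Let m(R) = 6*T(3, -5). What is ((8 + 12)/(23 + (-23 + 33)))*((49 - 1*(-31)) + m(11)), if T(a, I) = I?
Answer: 1000/33 ≈ 30.303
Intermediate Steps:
m(R) = -30 (m(R) = 6*(-5) = -30)
((8 + 12)/(23 + (-23 + 33)))*((49 - 1*(-31)) + m(11)) = ((8 + 12)/(23 + (-23 + 33)))*((49 - 1*(-31)) - 30) = (20/(23 + 10))*((49 + 31) - 30) = (20/33)*(80 - 30) = (20*(1/33))*50 = (20/33)*50 = 1000/33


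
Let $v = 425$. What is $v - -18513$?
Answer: $18938$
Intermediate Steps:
$v - -18513 = 425 - -18513 = 425 + 18513 = 18938$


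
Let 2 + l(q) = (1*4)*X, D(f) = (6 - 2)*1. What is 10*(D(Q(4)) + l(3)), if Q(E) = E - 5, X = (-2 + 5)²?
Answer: 380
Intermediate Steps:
X = 9 (X = 3² = 9)
Q(E) = -5 + E
D(f) = 4 (D(f) = 4*1 = 4)
l(q) = 34 (l(q) = -2 + (1*4)*9 = -2 + 4*9 = -2 + 36 = 34)
10*(D(Q(4)) + l(3)) = 10*(4 + 34) = 10*38 = 380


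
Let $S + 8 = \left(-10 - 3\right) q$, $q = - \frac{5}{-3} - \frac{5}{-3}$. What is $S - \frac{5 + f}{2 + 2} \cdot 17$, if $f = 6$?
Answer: $- \frac{1177}{12} \approx -98.083$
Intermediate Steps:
$q = \frac{10}{3}$ ($q = \left(-5\right) \left(- \frac{1}{3}\right) - - \frac{5}{3} = \frac{5}{3} + \frac{5}{3} = \frac{10}{3} \approx 3.3333$)
$S = - \frac{154}{3}$ ($S = -8 + \left(-10 - 3\right) \frac{10}{3} = -8 - \frac{130}{3} = - \frac{154}{3} \approx -51.333$)
$S - \frac{5 + f}{2 + 2} \cdot 17 = - \frac{154}{3} - \frac{5 + 6}{2 + 2} \cdot 17 = - \frac{154}{3} - \frac{11}{4} \cdot 17 = - \frac{154}{3} - \frac{187}{4} = - \frac{1177}{12}$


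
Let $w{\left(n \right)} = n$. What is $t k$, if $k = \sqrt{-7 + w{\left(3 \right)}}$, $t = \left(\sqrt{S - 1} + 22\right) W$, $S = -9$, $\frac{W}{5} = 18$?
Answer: $- 180 \sqrt{10} + 3960 i \approx -569.21 + 3960.0 i$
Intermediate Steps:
$W = 90$ ($W = 5 \cdot 18 = 90$)
$t = 1980 + 90 i \sqrt{10}$ ($t = \left(\sqrt{-9 - 1} + 22\right) 90 = \left(\sqrt{-10} + 22\right) 90 = \left(i \sqrt{10} + 22\right) 90 = \left(22 + i \sqrt{10}\right) 90 = 1980 + 90 i \sqrt{10} \approx 1980.0 + 284.6 i$)
$k = 2 i$ ($k = \sqrt{-7 + 3} = \sqrt{-4} = 2 i \approx 2.0 i$)
$t k = \left(1980 + 90 i \sqrt{10}\right) 2 i = 2 i \left(1980 + 90 i \sqrt{10}\right)$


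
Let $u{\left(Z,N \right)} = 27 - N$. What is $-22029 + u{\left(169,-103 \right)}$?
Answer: $-21899$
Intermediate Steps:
$-22029 + u{\left(169,-103 \right)} = -22029 + \left(27 - -103\right) = -22029 + \left(27 + 103\right) = -22029 + 130 = -21899$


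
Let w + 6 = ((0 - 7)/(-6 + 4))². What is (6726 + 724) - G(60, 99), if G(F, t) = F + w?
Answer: 29535/4 ≈ 7383.8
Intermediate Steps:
w = 25/4 (w = -6 + ((0 - 7)/(-6 + 4))² = -6 + (-7/(-2))² = -6 + (-7*(-½))² = -6 + (7/2)² = -6 + 49/4 = 25/4 ≈ 6.2500)
G(F, t) = 25/4 + F (G(F, t) = F + 25/4 = 25/4 + F)
(6726 + 724) - G(60, 99) = (6726 + 724) - (25/4 + 60) = 7450 - 1*265/4 = 7450 - 265/4 = 29535/4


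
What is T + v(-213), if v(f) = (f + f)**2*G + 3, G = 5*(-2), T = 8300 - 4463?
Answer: -1810920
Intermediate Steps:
T = 3837
G = -10
v(f) = 3 - 40*f**2 (v(f) = (f + f)**2*(-10) + 3 = (2*f)**2*(-10) + 3 = (4*f**2)*(-10) + 3 = -40*f**2 + 3 = 3 - 40*f**2)
T + v(-213) = 3837 + (3 - 40*(-213)**2) = 3837 + (3 - 40*45369) = 3837 + (3 - 1814760) = 3837 - 1814757 = -1810920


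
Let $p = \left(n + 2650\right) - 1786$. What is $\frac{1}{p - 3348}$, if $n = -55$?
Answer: $- \frac{1}{2539} \approx -0.00039386$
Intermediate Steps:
$p = 809$ ($p = \left(-55 + 2650\right) - 1786 = 2595 - 1786 = 809$)
$\frac{1}{p - 3348} = \frac{1}{809 - 3348} = \frac{1}{-2539} = - \frac{1}{2539}$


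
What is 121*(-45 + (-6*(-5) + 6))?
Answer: -1089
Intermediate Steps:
121*(-45 + (-6*(-5) + 6)) = 121*(-45 + (30 + 6)) = 121*(-45 + 36) = 121*(-9) = -1089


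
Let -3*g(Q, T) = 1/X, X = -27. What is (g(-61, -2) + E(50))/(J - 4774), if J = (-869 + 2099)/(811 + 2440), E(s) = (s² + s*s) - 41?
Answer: -326465420/314260641 ≈ -1.0388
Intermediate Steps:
E(s) = -41 + 2*s² (E(s) = (s² + s²) - 41 = 2*s² - 41 = -41 + 2*s²)
g(Q, T) = 1/81 (g(Q, T) = -⅓/(-27) = -⅓*(-1/27) = 1/81)
J = 1230/3251 ≈ 0.37835
(g(-61, -2) + E(50))/(J - 4774) = (1/81 + (-41 + 2*50²))/(1230/3251 - 4774) = (1/81 + (-41 + 2*2500))/(-15519044/3251) = (1/81 + (-41 + 5000))*(-3251/15519044) = (1/81 + 4959)*(-3251/15519044) = (401680/81)*(-3251/15519044) = -326465420/314260641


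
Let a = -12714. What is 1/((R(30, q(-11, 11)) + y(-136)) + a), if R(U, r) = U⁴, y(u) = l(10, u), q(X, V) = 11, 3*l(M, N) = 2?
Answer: 3/2391860 ≈ 1.2543e-6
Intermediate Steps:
l(M, N) = ⅔ (l(M, N) = (⅓)*2 = ⅔)
y(u) = ⅔
1/((R(30, q(-11, 11)) + y(-136)) + a) = 1/((30⁴ + ⅔) - 12714) = 1/((810000 + ⅔) - 12714) = 1/(2430002/3 - 12714) = 1/(2391860/3) = 3/2391860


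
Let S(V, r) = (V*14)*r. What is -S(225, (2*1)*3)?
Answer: -18900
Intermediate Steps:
S(V, r) = 14*V*r (S(V, r) = (14*V)*r = 14*V*r)
-S(225, (2*1)*3) = -14*225*(2*1)*3 = -14*225*2*3 = -14*225*6 = -1*18900 = -18900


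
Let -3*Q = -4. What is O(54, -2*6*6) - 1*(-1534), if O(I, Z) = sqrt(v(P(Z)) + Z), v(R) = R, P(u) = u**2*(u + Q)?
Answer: 1534 + 6*I*sqrt(10178) ≈ 1534.0 + 605.32*I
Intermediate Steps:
Q = 4/3 (Q = -1/3*(-4) = 4/3 ≈ 1.3333)
P(u) = u**2*(4/3 + u) (P(u) = u**2*(u + 4/3) = u**2*(4/3 + u))
O(I, Z) = sqrt(Z + Z**2*(4/3 + Z)) (O(I, Z) = sqrt(Z**2*(4/3 + Z) + Z) = sqrt(Z + Z**2*(4/3 + Z)))
O(54, -2*6*6) - 1*(-1534) = sqrt(3)*sqrt((-2*6*6)*(3 + (-2*6*6)*(4 + 3*(-2*6*6))))/3 - 1*(-1534) = sqrt(3)*sqrt((-12*6)*(3 + (-12*6)*(4 + 3*(-12*6))))/3 + 1534 = sqrt(3)*sqrt(-72*(3 - 72*(4 + 3*(-72))))/3 + 1534 = sqrt(3)*sqrt(-72*(3 - 72*(4 - 216)))/3 + 1534 = sqrt(3)*sqrt(-72*(3 - 72*(-212)))/3 + 1534 = sqrt(3)*sqrt(-72*(3 + 15264))/3 + 1534 = sqrt(3)*sqrt(-72*15267)/3 + 1534 = sqrt(3)*sqrt(-1099224)/3 + 1534 = sqrt(3)*(6*I*sqrt(30534))/3 + 1534 = 6*I*sqrt(10178) + 1534 = 1534 + 6*I*sqrt(10178)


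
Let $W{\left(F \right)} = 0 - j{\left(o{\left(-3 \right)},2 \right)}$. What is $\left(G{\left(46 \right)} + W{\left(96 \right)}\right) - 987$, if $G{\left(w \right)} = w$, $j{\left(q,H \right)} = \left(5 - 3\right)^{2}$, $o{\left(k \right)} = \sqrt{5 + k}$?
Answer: $-945$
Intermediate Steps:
$j{\left(q,H \right)} = 4$ ($j{\left(q,H \right)} = 2^{2} = 4$)
$W{\left(F \right)} = -4$ ($W{\left(F \right)} = 0 - 4 = -4$)
$\left(G{\left(46 \right)} + W{\left(96 \right)}\right) - 987 = \left(46 - 4\right) - 987 = 42 - 987 = -945$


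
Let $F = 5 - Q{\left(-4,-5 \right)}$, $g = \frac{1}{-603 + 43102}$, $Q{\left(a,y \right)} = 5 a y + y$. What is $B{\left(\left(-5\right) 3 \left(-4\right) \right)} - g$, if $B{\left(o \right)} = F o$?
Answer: $- \frac{229494601}{42499} \approx -5400.0$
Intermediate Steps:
$Q{\left(a,y \right)} = y + 5 a y$ ($Q{\left(a,y \right)} = 5 a y + y = y + 5 a y$)
$g = \frac{1}{42499} \approx 2.353 \cdot 10^{-5}$
$F = -90$ ($F = 5 - - 5 \left(1 + 5 \left(-4\right)\right) = 5 - - 5 \left(1 - 20\right) = 5 - \left(-5\right) \left(-19\right) = 5 - 95 = -90$)
$B{\left(o \right)} = - 90 o$
$B{\left(\left(-5\right) 3 \left(-4\right) \right)} - g = - 90 \left(-5\right) 3 \left(-4\right) - \frac{1}{42499} = - 90 \left(\left(-15\right) \left(-4\right)\right) - \frac{1}{42499} = \left(-90\right) 60 - \frac{1}{42499} = -5400 - \frac{1}{42499} = - \frac{229494601}{42499}$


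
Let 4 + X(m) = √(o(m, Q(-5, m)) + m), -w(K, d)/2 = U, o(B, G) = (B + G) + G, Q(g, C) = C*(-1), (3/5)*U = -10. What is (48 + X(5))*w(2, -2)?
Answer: 4400/3 ≈ 1466.7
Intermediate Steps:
U = -50/3 (U = (5/3)*(-10) = -50/3 ≈ -16.667)
Q(g, C) = -C
o(B, G) = B + 2*G
w(K, d) = 100/3 (w(K, d) = -2*(-50/3) = 100/3)
X(m) = -4 (X(m) = -4 + √((m + 2*(-m)) + m) = -4 + √((m - 2*m) + m) = -4 + √(-m + m) = -4 + √0 = -4 + 0 = -4)
(48 + X(5))*w(2, -2) = (48 - 4)*(100/3) = 44*(100/3) = 4400/3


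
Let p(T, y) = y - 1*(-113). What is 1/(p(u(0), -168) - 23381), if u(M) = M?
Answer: -1/23436 ≈ -4.2669e-5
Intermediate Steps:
p(T, y) = 113 + y (p(T, y) = y + 113 = 113 + y)
1/(p(u(0), -168) - 23381) = 1/((113 - 168) - 23381) = 1/(-55 - 23381) = 1/(-23436) = -1/23436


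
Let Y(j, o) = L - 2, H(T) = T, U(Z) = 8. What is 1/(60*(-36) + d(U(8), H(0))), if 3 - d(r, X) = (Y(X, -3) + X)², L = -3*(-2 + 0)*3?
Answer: -1/2413 ≈ -0.00041442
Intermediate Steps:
L = 18 (L = -3*(-2)*3 = 6*3 = 18)
Y(j, o) = 16 (Y(j, o) = 18 - 2 = 16)
d(r, X) = 3 - (16 + X)²
1/(60*(-36) + d(U(8), H(0))) = 1/(60*(-36) + (3 - (16 + 0)²)) = 1/(-2160 + (3 - 1*16²)) = 1/(-2160 + (3 - 1*256)) = 1/(-2160 + (3 - 256)) = 1/(-2160 - 253) = 1/(-2413) = -1/2413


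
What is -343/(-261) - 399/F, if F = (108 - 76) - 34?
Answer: 104825/522 ≈ 200.81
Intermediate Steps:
F = -2 (F = 32 - 34 = -2)
-343/(-261) - 399/F = -343/(-261) - 399/(-2) = -343*(-1/261) - 399*(-1/2) = 343/261 + 399/2 = 104825/522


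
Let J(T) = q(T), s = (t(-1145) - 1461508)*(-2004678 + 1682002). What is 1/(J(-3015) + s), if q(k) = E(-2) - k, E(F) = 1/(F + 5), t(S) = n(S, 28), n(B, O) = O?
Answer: 3/1414753570486 ≈ 2.1205e-12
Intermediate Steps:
t(S) = 28
E(F) = 1/(5 + F)
s = 471584520480 (s = (28 - 1461508)*(-2004678 + 1682002) = -1461480*(-322676) = 471584520480)
q(k) = ⅓ - k (q(k) = 1/(5 - 2) - k = 1/3 - k = ⅓ - k)
J(T) = ⅓ - T
1/(J(-3015) + s) = 1/((⅓ - 1*(-3015)) + 471584520480) = 1/((⅓ + 3015) + 471584520480) = 1/(9046/3 + 471584520480) = 1/(1414753570486/3) = 3/1414753570486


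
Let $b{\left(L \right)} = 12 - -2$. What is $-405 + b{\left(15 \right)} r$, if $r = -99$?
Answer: $-1791$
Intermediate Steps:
$b{\left(L \right)} = 14$ ($b{\left(L \right)} = 12 + 2 = 14$)
$-405 + b{\left(15 \right)} r = -405 + 14 \left(-99\right) = -405 - 1386 = -1791$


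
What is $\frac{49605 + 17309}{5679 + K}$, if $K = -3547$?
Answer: $\frac{33457}{1066} \approx 31.386$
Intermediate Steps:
$\frac{49605 + 17309}{5679 + K} = \frac{49605 + 17309}{5679 - 3547} = \frac{66914}{2132} = 66914 \cdot \frac{1}{2132} = \frac{33457}{1066}$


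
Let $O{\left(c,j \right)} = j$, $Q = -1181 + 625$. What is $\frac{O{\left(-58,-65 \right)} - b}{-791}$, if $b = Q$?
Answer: $- \frac{491}{791} \approx -0.62073$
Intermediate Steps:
$Q = -556$
$b = -556$
$\frac{O{\left(-58,-65 \right)} - b}{-791} = \frac{-65 - -556}{-791} = \left(-65 + 556\right) \left(- \frac{1}{791}\right) = 491 \left(- \frac{1}{791}\right) = - \frac{491}{791}$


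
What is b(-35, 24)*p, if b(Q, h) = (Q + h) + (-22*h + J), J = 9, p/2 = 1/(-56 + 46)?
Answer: 106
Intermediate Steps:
p = -1/5 (p = 2/(-56 + 46) = 2/(-10) = 2*(-1/10) = -1/5 ≈ -0.20000)
b(Q, h) = 9 + Q - 21*h (b(Q, h) = (Q + h) + (-22*h + 9) = (Q + h) + (9 - 22*h) = 9 + Q - 21*h)
b(-35, 24)*p = (9 - 35 - 21*24)*(-1/5) = (9 - 35 - 504)*(-1/5) = -530*(-1/5) = 106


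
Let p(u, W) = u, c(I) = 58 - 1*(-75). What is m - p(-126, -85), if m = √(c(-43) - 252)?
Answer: 126 + I*√119 ≈ 126.0 + 10.909*I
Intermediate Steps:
c(I) = 133 (c(I) = 58 + 75 = 133)
m = I*√119 (m = √(133 - 252) = √(-119) = I*√119 ≈ 10.909*I)
m - p(-126, -85) = I*√119 - 1*(-126) = I*√119 + 126 = 126 + I*√119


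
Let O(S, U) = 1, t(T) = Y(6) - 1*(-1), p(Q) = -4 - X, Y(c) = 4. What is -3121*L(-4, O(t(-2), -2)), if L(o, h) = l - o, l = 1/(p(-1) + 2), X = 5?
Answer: -84267/7 ≈ -12038.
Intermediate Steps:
p(Q) = -9 (p(Q) = -4 - 1*5 = -4 - 5 = -9)
t(T) = 5 (t(T) = 4 - 1*(-1) = 4 + 1 = 5)
l = -1/7 (l = 1/(-9 + 2) = 1/(-7) = -1/7 ≈ -0.14286)
L(o, h) = -1/7 - o
-3121*L(-4, O(t(-2), -2)) = -3121*(-1/7 - 1*(-4)) = -3121*(-1/7 + 4) = -3121*27/7 = -84267/7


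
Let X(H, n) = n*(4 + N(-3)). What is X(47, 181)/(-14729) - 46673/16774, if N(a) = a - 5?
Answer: -675302241/247064246 ≈ -2.7333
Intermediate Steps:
N(a) = -5 + a
X(H, n) = -4*n (X(H, n) = n*(4 + (-5 - 3)) = n*(4 - 8) = n*(-4) = -4*n)
X(47, 181)/(-14729) - 46673/16774 = -4*181/(-14729) - 46673/16774 = -724*(-1/14729) - 46673*1/16774 = 724/14729 - 46673/16774 = -675302241/247064246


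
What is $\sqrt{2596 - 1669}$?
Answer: $3 \sqrt{103} \approx 30.447$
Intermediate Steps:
$\sqrt{2596 - 1669} = \sqrt{927} = 3 \sqrt{103}$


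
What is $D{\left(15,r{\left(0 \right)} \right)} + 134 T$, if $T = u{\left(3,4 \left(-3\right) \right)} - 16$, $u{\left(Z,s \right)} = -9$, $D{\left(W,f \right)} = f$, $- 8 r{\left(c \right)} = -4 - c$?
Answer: $- \frac{6699}{2} \approx -3349.5$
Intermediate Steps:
$r{\left(c \right)} = \frac{1}{2} + \frac{c}{8}$ ($r{\left(c \right)} = - \frac{-4 - c}{8} = \frac{1}{2} + \frac{c}{8}$)
$T = -25$ ($T = -9 - 16 = -25$)
$D{\left(15,r{\left(0 \right)} \right)} + 134 T = \left(\frac{1}{2} + \frac{1}{8} \cdot 0\right) + 134 \left(-25\right) = \left(\frac{1}{2} + 0\right) - 3350 = \frac{1}{2} - 3350 = - \frac{6699}{2}$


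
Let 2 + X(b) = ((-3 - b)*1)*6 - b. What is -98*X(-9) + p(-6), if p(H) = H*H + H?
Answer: -4184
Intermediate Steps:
X(b) = -20 - 7*b (X(b) = -2 + (((-3 - b)*1)*6 - b) = -2 + ((-3 - b)*6 - b) = -2 + ((-18 - 6*b) - b) = -2 + (-18 - 7*b) = -20 - 7*b)
p(H) = H + H² (p(H) = H² + H = H + H²)
-98*X(-9) + p(-6) = -98*(-20 - 7*(-9)) - 6*(1 - 6) = -98*(-20 + 63) - 6*(-5) = -98*43 + 30 = -4214 + 30 = -4184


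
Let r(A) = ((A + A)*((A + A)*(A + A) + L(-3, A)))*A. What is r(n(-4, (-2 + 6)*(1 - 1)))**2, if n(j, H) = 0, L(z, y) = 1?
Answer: 0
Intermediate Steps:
r(A) = 2*A**2*(1 + 4*A**2) (r(A) = ((A + A)*((A + A)*(A + A) + 1))*A = ((2*A)*((2*A)*(2*A) + 1))*A = ((2*A)*(4*A**2 + 1))*A = ((2*A)*(1 + 4*A**2))*A = (2*A*(1 + 4*A**2))*A = 2*A**2*(1 + 4*A**2))
r(n(-4, (-2 + 6)*(1 - 1)))**2 = (0**2*(2 + 8*0**2))**2 = (0*(2 + 8*0))**2 = (0*(2 + 0))**2 = (0*2)**2 = 0**2 = 0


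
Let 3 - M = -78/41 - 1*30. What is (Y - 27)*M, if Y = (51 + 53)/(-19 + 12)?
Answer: -419283/287 ≈ -1460.9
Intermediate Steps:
M = 1431/41 (M = 3 - (-78/41 - 1*30) = 3 - (-78*1/41 - 30) = 3 - (-78/41 - 30) = 3 - 1*(-1308/41) = 3 + 1308/41 = 1431/41 ≈ 34.902)
Y = -104/7 (Y = 104/(-7) = 104*(-⅐) = -104/7 ≈ -14.857)
(Y - 27)*M = (-104/7 - 27)*(1431/41) = -293/7*1431/41 = -419283/287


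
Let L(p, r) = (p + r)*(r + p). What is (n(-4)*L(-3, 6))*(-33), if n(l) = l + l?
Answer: 2376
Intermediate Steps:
n(l) = 2*l
L(p, r) = (p + r)² (L(p, r) = (p + r)*(p + r) = (p + r)²)
(n(-4)*L(-3, 6))*(-33) = ((2*(-4))*(-3 + 6)²)*(-33) = -8*3²*(-33) = -8*9*(-33) = -72*(-33) = 2376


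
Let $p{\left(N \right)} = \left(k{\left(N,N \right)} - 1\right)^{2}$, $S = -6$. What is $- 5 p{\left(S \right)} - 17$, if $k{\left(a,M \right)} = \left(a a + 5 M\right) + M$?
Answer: $-22$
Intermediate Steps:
$k{\left(a,M \right)} = a^{2} + 6 M$ ($k{\left(a,M \right)} = \left(a^{2} + 5 M\right) + M = a^{2} + 6 M$)
$p{\left(N \right)} = \left(-1 + N^{2} + 6 N\right)^{2}$ ($p{\left(N \right)} = \left(\left(N^{2} + 6 N\right) - 1\right)^{2} = \left(-1 + N^{2} + 6 N\right)^{2}$)
$- 5 p{\left(S \right)} - 17 = - 5 \left(-1 + \left(-6\right)^{2} + 6 \left(-6\right)\right)^{2} - 17 = - 5 \left(-1 + 36 - 36\right)^{2} - 17 = - 5 \left(-1\right)^{2} - 17 = \left(-5\right) 1 - 17 = -5 - 17 = -22$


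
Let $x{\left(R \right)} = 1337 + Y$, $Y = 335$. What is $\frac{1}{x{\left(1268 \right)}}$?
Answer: $\frac{1}{1672} \approx 0.00059809$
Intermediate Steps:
$x{\left(R \right)} = 1672$ ($x{\left(R \right)} = 1337 + 335 = 1672$)
$\frac{1}{x{\left(1268 \right)}} = \frac{1}{1672}$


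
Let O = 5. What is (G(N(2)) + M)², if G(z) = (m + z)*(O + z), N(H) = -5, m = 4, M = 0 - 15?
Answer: 225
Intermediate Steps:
M = -15
G(z) = (4 + z)*(5 + z)
(G(N(2)) + M)² = ((20 + (-5)² + 9*(-5)) - 15)² = ((20 + 25 - 45) - 15)² = (0 - 15)² = (-15)² = 225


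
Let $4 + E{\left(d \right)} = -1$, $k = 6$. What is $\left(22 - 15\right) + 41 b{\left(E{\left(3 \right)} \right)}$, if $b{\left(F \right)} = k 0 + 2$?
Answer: $89$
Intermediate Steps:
$E{\left(d \right)} = -5$ ($E{\left(d \right)} = -4 - 1 = -5$)
$b{\left(F \right)} = 2$ ($b{\left(F \right)} = 6 \cdot 0 + 2 = 0 + 2 = 2$)
$\left(22 - 15\right) + 41 b{\left(E{\left(3 \right)} \right)} = \left(22 - 15\right) + 41 \cdot 2 = \left(22 - 15\right) + 82 = 7 + 82 = 89$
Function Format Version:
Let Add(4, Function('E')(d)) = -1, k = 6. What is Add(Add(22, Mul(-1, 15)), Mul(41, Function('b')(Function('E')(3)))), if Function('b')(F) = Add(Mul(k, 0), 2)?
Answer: 89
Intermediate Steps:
Function('E')(d) = -5 (Function('E')(d) = Add(-4, -1) = -5)
Function('b')(F) = 2 (Function('b')(F) = Add(Mul(6, 0), 2) = Add(0, 2) = 2)
Add(Add(22, Mul(-1, 15)), Mul(41, Function('b')(Function('E')(3)))) = Add(Add(22, Mul(-1, 15)), Mul(41, 2)) = Add(Add(22, -15), 82) = Add(7, 82) = 89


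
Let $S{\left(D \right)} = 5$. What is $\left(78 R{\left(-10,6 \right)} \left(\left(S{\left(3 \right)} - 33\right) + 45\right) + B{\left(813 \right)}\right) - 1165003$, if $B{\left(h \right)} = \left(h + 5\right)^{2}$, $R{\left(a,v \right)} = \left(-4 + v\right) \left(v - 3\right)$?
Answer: $-487923$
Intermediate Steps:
$R{\left(a,v \right)} = \left(-4 + v\right) \left(-3 + v\right)$
$B{\left(h \right)} = \left(5 + h\right)^{2}$
$\left(78 R{\left(-10,6 \right)} \left(\left(S{\left(3 \right)} - 33\right) + 45\right) + B{\left(813 \right)}\right) - 1165003 = \left(78 \left(12 + 6^{2} - 42\right) \left(\left(5 - 33\right) + 45\right) + \left(5 + 813\right)^{2}\right) - 1165003 = \left(78 \left(12 + 36 - 42\right) \left(-28 + 45\right) + 818^{2}\right) - 1165003 = \left(78 \cdot 6 \cdot 17 + 669124\right) - 1165003 = \left(468 \cdot 17 + 669124\right) - 1165003 = \left(7956 + 669124\right) - 1165003 = 677080 - 1165003 = -487923$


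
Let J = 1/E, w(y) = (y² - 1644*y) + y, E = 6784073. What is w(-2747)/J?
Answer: 81811375051090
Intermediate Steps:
w(y) = y² - 1643*y
J = 1/6784073 ≈ 1.4740e-7
w(-2747)/J = (-2747*(-1643 - 2747))/(1/6784073) = -2747*(-4390)*6784073 = 12059330*6784073 = 81811375051090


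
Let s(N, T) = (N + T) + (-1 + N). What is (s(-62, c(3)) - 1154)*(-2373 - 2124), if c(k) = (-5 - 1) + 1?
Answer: 5774148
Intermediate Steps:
c(k) = -5 (c(k) = -6 + 1 = -5)
s(N, T) = -1 + T + 2*N
(s(-62, c(3)) - 1154)*(-2373 - 2124) = ((-1 - 5 + 2*(-62)) - 1154)*(-2373 - 2124) = ((-1 - 5 - 124) - 1154)*(-4497) = (-130 - 1154)*(-4497) = -1284*(-4497) = 5774148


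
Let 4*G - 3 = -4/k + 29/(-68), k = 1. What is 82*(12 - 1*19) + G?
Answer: -156225/272 ≈ -574.36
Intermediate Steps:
G = -97/272 (G = ¾ + (-4/1 + 29/(-68))/4 = ¾ + (-4*1 + 29*(-1/68))/4 = ¾ + (-4 - 29/68)/4 = ¾ + (¼)*(-301/68) = ¾ - 301/272 = -97/272 ≈ -0.35662)
82*(12 - 1*19) + G = 82*(12 - 1*19) - 97/272 = 82*(12 - 19) - 97/272 = 82*(-7) - 97/272 = -574 - 97/272 = -156225/272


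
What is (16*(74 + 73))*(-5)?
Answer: -11760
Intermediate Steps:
(16*(74 + 73))*(-5) = (16*147)*(-5) = 2352*(-5) = -11760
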